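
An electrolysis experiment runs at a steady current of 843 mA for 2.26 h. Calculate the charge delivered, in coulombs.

Q = I·t = 0.8430 A × 8136.0 s = 6860 C.

6860 C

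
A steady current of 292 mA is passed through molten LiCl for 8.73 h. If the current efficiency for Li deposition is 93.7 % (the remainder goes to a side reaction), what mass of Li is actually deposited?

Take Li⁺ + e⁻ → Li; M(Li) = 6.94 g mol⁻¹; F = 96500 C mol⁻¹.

Q = I·t = 0.2920 × 31428 = 9177 C.
n(e⁻) = 9177/96500 = 0.09510 mol; theoretically n(Li) = 0.09510/1 = 0.09510 mol, m_theo = 0.6600 g.
At 93.7 % efficiency, m_actual = 0.937 × 0.6600 = 0.618 g.

0.618 g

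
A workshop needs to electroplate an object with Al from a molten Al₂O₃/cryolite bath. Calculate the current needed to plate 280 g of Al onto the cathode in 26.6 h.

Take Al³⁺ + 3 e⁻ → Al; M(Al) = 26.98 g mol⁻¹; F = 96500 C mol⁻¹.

n(Al) = 280 / 26.98 = 10.38 mol.
n(e⁻) = 3 × 10.38 = 31.13 mol.
Q = n(e⁻)·F = 31.13 × 96500 = 3004000 C.
I = Q/t = 3004000 / 95760 s = 31.4 A.

31.4 A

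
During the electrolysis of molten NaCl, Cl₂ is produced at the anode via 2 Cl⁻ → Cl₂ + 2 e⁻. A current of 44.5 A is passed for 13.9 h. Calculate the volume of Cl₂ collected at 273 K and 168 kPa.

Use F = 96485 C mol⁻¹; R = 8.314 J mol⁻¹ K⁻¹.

156 L

Q = I·t = 44.50 A × 50040 s = 2227000 C.
n(e⁻) = Q/F = 2227000 / 96485 = 23.08 mol.
2 electrons are transferred per Cl₂ molecule, so n(Cl₂) = 23.08 / 2 = 11.54 mol.
V = nRT/P = (11.54 × 8.314 × 273) / (168 × 10³ Pa) = 0.156 m³ = 156 L.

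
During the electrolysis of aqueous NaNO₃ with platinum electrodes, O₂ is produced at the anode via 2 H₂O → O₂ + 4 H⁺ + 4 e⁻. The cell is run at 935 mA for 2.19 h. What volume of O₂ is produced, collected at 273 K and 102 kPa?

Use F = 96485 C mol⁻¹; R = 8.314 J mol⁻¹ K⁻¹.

0.425 L

Q = I·t = 0.9350 A × 7884.0 s = 7372 C.
n(e⁻) = Q/F = 7372 / 96485 = 0.07640 mol.
4 electrons are transferred per O₂ molecule, so n(O₂) = 0.07640 / 4 = 0.01910 mol.
V = nRT/P = (0.01910 × 8.314 × 273) / (102 × 10³ Pa) = 4.25 × 10⁻⁴ m³ = 0.425 L.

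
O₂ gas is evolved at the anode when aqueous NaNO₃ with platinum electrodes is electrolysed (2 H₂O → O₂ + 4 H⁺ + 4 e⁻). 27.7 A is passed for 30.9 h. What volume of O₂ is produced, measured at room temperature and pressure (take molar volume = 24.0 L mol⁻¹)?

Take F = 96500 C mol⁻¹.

Q = I·t = 27.70 A × 111240 s = 3081000 C.
n(e⁻) = Q/F = 3081000 / 96500 = 31.93 mol.
4 electrons are transferred per O₂ molecule, so n(O₂) = 31.93 / 4 = 7.983 mol.
V = n × V_m = 7.983 × 24.0 = 192 L.

192 L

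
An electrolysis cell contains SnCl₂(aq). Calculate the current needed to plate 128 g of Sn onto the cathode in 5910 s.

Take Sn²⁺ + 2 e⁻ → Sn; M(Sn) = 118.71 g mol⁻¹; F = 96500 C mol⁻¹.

35.2 A

n(Sn) = 128 / 118.71 = 1.078 mol.
n(e⁻) = 2 × 1.078 = 2.157 mol.
Q = n(e⁻)·F = 2.157 × 96500 = 208100 C.
I = Q/t = 208100 / 5910.0 s = 35.2 A.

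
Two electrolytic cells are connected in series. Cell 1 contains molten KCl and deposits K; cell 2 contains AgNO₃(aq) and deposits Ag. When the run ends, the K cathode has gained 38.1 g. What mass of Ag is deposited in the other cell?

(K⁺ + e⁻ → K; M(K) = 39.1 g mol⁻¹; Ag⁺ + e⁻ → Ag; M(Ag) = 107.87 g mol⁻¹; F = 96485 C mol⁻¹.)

n(K) = 38.1 / 39.1 = 0.9744 mol.
Since K⁺ + e⁻ → K, n(e⁻) passed = 1 × 0.9744 = 0.9744 mol.
Cells in series carry the same charge, so the same 0.9744 mol of electrons passes through cell 2.
Ag⁺ + e⁻ → Ag, so n(Ag) = 0.9744 / 1 = 0.9744 mol.
m(Ag) = 0.9744 × 107.87 = 105 g.

105 g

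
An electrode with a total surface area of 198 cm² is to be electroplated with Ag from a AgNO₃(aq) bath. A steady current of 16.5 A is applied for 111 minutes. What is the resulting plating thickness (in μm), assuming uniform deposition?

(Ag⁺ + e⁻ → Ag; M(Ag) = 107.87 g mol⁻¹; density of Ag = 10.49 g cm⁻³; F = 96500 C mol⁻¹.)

Q = I·t = 16.50 × 6660.0 = 109900 C; n(e⁻) = 1.139 mol.
n(Ag) = n(e⁻)/1 = 1.139 mol, so m = 1.139 × 107.87 = 122.8 g.
Volume = m/ρ = 122.8 / 10.49 = 11.71 cm³.
Thickness = V/A = 11.71 / 198 = 0.0591 cm = 591 μm.

591 μm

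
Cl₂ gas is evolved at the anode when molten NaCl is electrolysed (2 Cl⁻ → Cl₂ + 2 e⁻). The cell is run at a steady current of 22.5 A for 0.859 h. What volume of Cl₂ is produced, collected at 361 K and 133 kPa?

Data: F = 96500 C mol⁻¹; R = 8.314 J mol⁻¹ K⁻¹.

8.14 L

Q = I·t = 22.50 A × 3092.4 s = 69580 C.
n(e⁻) = Q/F = 69580 / 96500 = 0.7210 mol.
2 electrons are transferred per Cl₂ molecule, so n(Cl₂) = 0.7210 / 2 = 0.3605 mol.
V = nRT/P = (0.3605 × 8.314 × 361) / (133 × 10³ Pa) = 0.00814 m³ = 8.14 L.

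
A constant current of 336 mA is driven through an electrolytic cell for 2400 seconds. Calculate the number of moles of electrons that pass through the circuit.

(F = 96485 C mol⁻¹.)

0.00836 mol

Q = I·t = 0.3360 A × 2400.0 s = 806.4 C.
n(e⁻) = Q/F = 806.4 / 96485 = 0.00836 mol.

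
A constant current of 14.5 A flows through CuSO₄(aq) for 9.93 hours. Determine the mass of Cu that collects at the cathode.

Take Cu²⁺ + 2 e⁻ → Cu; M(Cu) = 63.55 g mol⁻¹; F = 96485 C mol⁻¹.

Q = I·t = 14.50 A × 35748 s = 518300 C.
n(e⁻) = Q/F = 518300 / 96485 = 5.372 mol.
Cu²⁺ + 2 e⁻ → Cu, so n(Cu) = n(e⁻)/2 = 2.686 mol.
m = n·M = 2.686 × 63.55 = 171 g.

171 g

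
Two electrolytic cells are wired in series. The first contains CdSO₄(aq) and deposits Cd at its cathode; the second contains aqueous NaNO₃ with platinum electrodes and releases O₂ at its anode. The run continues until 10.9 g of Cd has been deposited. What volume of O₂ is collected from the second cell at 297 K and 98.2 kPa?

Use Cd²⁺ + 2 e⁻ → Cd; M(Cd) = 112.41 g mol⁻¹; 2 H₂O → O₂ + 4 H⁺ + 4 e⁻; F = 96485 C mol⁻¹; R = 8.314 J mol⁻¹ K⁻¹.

1.22 L

n(Cd) = 10.9 / 112.41 = 0.09697 mol, so n(e⁻) = 2 × 0.09697 = 0.1939 mol.
The cells are in series, so the same 0.1939 mol of electrons passes through the second cell.
2 H₂O → O₂ + 4 H⁺ + 4 e⁻ — 4 mol e⁻ per mol O₂, so n(O₂) = 0.1939/4 = 0.04848 mol.
V = nRT/P = (0.04848 × 8.314 × 297) / (98.2 × 10³) = 0.00122 m³ = 1.22 L.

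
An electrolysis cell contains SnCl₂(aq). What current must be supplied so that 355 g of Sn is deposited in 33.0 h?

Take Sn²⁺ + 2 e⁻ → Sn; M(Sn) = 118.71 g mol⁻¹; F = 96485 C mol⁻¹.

n(Sn) = 355 / 118.71 = 2.990 mol.
n(e⁻) = 2 × 2.990 = 5.981 mol.
Q = n(e⁻)·F = 5.981 × 96485 = 577100 C.
I = Q/t = 577100 / 118800 s = 4.86 A.

4.86 A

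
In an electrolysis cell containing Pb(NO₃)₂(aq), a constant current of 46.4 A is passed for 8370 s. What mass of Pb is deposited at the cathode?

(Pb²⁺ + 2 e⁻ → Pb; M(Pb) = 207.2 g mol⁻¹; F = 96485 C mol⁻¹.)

417 g

Q = I·t = 46.40 A × 8370.0 s = 388400 C.
n(e⁻) = Q/F = 388400 / 96485 = 4.025 mol.
Pb²⁺ + 2 e⁻ → Pb, so n(Pb) = n(e⁻)/2 = 2.013 mol.
m = n·M = 2.013 × 207.2 = 417 g.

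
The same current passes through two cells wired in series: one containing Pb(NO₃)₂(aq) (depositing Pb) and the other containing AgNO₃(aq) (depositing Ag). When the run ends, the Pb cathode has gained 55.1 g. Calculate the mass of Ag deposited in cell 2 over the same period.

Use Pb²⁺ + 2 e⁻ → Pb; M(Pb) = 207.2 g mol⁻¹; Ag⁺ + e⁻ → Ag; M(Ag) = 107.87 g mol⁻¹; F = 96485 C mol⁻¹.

57.4 g

n(Pb) = 55.1 / 207.2 = 0.2659 mol.
Since Pb²⁺ + 2 e⁻ → Pb, n(e⁻) passed = 2 × 0.2659 = 0.5319 mol.
Cells in series carry the same charge, so the same 0.5319 mol of electrons passes through cell 2.
Ag⁺ + e⁻ → Ag, so n(Ag) = 0.5319 / 1 = 0.5319 mol.
m(Ag) = 0.5319 × 107.87 = 57.4 g.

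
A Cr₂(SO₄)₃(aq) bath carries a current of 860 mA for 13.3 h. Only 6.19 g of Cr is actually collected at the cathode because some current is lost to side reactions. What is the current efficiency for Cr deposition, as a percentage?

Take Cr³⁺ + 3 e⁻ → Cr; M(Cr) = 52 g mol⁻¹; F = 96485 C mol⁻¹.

Q = I·t = 0.8600 × 47880 = 41180 C; n(e⁻) = 41180/96485 = 0.4268 mol.
Theoretical n(Cr) = n(e⁻)/3 = 0.1423 mol, i.e. m_theo = 0.1423 × 52 = 7.397 g.
Efficiency = m_actual / m_theo = 6.19 / 7.397 = 83.7 %.

83.7 %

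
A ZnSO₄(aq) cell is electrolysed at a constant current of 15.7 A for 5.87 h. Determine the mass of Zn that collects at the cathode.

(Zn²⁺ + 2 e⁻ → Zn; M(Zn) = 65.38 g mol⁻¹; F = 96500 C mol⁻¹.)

112 g

Q = I·t = 15.70 A × 21132 s = 331800 C.
n(e⁻) = Q/F = 331800 / 96500 = 3.438 mol.
Zn²⁺ + 2 e⁻ → Zn, so n(Zn) = n(e⁻)/2 = 1.719 mol.
m = n·M = 1.719 × 65.38 = 112 g.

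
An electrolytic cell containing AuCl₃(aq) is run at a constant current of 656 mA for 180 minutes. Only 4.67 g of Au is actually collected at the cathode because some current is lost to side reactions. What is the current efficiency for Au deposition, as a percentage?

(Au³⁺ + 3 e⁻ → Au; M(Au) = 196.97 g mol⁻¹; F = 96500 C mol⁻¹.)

96.9 %

Q = I·t = 0.6560 × 10800 = 7085 C; n(e⁻) = 7085/96500 = 0.07342 mol.
Theoretical n(Au) = n(e⁻)/3 = 0.02447 mol, i.e. m_theo = 0.02447 × 196.97 = 4.820 g.
Efficiency = m_actual / m_theo = 4.67 / 4.820 = 96.9 %.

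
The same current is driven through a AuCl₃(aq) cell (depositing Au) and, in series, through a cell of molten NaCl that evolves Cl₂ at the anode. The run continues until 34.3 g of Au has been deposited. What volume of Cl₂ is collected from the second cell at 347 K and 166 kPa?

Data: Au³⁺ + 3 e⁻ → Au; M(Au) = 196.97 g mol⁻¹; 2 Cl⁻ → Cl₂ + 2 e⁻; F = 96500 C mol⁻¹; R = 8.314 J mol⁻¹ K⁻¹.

n(Au) = 34.3 / 196.97 = 0.1741 mol, so n(e⁻) = 3 × 0.1741 = 0.5224 mol.
The cells are in series, so the same 0.5224 mol of electrons passes through the second cell.
2 Cl⁻ → Cl₂ + 2 e⁻ — 2 mol e⁻ per mol Cl₂, so n(Cl₂) = 0.5224/2 = 0.2612 mol.
V = nRT/P = (0.2612 × 8.314 × 347) / (166 × 10³) = 0.00454 m³ = 4.54 L.

4.54 L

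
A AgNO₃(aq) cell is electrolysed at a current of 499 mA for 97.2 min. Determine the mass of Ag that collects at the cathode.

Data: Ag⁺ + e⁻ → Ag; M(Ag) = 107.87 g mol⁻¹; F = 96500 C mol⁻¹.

3.25 g

Q = I·t = 0.4990 A × 5832.0 s = 2910 C.
n(e⁻) = Q/F = 2910 / 96500 = 0.03016 mol.
Ag⁺ + e⁻ → Ag, so n(Ag) = n(e⁻)/1 = 0.03016 mol.
m = n·M = 0.03016 × 107.87 = 3.25 g.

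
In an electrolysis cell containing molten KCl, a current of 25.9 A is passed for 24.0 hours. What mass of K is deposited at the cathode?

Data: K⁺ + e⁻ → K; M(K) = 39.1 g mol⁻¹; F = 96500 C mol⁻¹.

907 g

Q = I·t = 25.90 A × 86400 s = 2238000 C.
n(e⁻) = Q/F = 2238000 / 96500 = 23.19 mol.
K⁺ + e⁻ → K, so n(K) = n(e⁻)/1 = 23.19 mol.
m = n·M = 23.19 × 39.1 = 907 g.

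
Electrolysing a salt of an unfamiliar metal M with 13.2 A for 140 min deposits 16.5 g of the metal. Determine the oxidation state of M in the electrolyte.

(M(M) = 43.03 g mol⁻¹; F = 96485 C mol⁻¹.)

Q = I·t = 13.20 A × 8400.0 s = 110900 C, so n(e⁻) = 110900/96485 = 1.149 mol.
n(M) deposited = 16.5 / 43.03 = 0.3835 mol.
Electrons per atom = n(e⁻)/n(M) = 1.149 / 0.3835 = 3.00 ≈ 3, so the ion is M³⁺.

+3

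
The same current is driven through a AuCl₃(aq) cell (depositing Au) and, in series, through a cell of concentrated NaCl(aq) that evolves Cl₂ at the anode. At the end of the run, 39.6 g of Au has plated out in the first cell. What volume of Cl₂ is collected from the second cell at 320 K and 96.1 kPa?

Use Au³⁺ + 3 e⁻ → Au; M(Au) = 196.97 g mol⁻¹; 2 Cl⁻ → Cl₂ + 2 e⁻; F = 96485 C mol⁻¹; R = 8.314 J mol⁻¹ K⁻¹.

n(Au) = 39.6 / 196.97 = 0.2010 mol, so n(e⁻) = 3 × 0.2010 = 0.6031 mol.
The cells are in series, so the same 0.6031 mol of electrons passes through the second cell.
2 Cl⁻ → Cl₂ + 2 e⁻ — 2 mol e⁻ per mol Cl₂, so n(Cl₂) = 0.6031/2 = 0.3016 mol.
V = nRT/P = (0.3016 × 8.314 × 320) / (96.1 × 10³) = 0.00835 m³ = 8.35 L.

8.35 L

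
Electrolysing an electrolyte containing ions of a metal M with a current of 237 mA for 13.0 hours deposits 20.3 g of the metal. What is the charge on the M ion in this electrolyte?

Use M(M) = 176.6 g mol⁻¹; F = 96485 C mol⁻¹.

+1

Q = I·t = 0.2370 A × 46800 s = 11090 C, so n(e⁻) = 11090/96485 = 0.1150 mol.
n(M) deposited = 20.3 / 176.6 = 0.1149 mol.
Electrons per atom = n(e⁻)/n(M) = 0.1150 / 0.1149 = 1.00 ≈ 1, so the ion is M⁺.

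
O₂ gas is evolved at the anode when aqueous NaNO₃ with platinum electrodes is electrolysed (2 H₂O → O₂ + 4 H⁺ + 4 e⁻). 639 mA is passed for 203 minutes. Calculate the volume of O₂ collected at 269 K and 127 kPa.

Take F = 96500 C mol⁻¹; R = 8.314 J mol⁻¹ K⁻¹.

Q = I·t = 0.6390 A × 12180 s = 7783 C.
n(e⁻) = Q/F = 7783 / 96500 = 0.08065 mol.
4 electrons are transferred per O₂ molecule, so n(O₂) = 0.08065 / 4 = 0.02016 mol.
V = nRT/P = (0.02016 × 8.314 × 269) / (127 × 10³ Pa) = 3.55 × 10⁻⁴ m³ = 0.355 L.

0.355 L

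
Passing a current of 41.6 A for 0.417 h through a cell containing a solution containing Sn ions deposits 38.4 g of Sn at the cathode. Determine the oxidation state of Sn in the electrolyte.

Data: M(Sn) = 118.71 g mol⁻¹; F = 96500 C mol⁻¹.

Q = I·t = 41.60 A × 1501.2 s = 62450 C, so n(e⁻) = 62450/96500 = 0.6471 mol.
n(Sn) deposited = 38.4 / 118.71 = 0.3235 mol.
Electrons per atom = n(e⁻)/n(Sn) = 0.6471 / 0.3235 = 2.00 ≈ 2, so the ion is Sn²⁺.

+2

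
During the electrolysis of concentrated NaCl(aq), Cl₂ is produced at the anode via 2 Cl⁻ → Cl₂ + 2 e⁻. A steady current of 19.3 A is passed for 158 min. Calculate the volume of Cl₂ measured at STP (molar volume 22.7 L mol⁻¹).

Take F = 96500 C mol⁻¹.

21.5 L

Q = I·t = 19.30 A × 9480.0 s = 183000 C.
n(e⁻) = Q/F = 183000 / 96500 = 1.896 mol.
2 electrons are transferred per Cl₂ molecule, so n(Cl₂) = 1.896 / 2 = 0.9480 mol.
V = n × V_m = 0.9480 × 22.7 = 21.5 L.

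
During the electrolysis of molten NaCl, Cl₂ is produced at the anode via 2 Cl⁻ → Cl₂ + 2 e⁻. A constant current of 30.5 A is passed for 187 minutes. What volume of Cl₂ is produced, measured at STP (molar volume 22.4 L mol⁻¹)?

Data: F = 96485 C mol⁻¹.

Q = I·t = 30.50 A × 11220 s = 342200 C.
n(e⁻) = Q/F = 342200 / 96485 = 3.547 mol.
2 electrons are transferred per Cl₂ molecule, so n(Cl₂) = 3.547 / 2 = 1.773 mol.
V = n × V_m = 1.773 × 22.4 = 39.7 L.

39.7 L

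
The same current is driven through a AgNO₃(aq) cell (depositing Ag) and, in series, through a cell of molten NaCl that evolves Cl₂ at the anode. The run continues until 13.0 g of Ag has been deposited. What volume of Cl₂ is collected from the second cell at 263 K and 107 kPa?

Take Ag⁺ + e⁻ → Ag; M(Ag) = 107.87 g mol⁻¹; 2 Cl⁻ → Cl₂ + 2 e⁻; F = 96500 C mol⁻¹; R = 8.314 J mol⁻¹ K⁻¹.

1.23 L

n(Ag) = 13.0 / 107.87 = 0.1205 mol, so n(e⁻) = 1 × 0.1205 = 0.1205 mol.
The cells are in series, so the same 0.1205 mol of electrons passes through the second cell.
2 Cl⁻ → Cl₂ + 2 e⁻ — 2 mol e⁻ per mol Cl₂, so n(Cl₂) = 0.1205/2 = 0.06026 mol.
V = nRT/P = (0.06026 × 8.314 × 263) / (107 × 10³) = 0.00123 m³ = 1.23 L.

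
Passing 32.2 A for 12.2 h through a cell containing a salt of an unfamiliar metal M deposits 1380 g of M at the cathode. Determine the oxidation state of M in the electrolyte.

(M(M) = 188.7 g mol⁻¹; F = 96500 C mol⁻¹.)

Q = I·t = 32.20 A × 43920 s = 1414000 C, so n(e⁻) = 1414000/96500 = 14.66 mol.
n(M) deposited = 1380 / 188.7 = 7.313 mol.
Electrons per atom = n(e⁻)/n(M) = 14.66 / 7.313 = 2.00 ≈ 2, so the ion is M²⁺.

+2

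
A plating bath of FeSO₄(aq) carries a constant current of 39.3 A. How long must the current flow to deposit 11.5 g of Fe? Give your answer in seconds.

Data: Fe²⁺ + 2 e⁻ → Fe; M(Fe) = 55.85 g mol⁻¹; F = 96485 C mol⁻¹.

1010 s

n(Fe) = m/M = 11.5 / 55.85 = 0.2059 mol.
Each Fe atom requires 2 electrons, so n(e⁻) = 2 × 0.2059 = 0.4118 mol.
Q = n(e⁻)·F = 0.4118 × 96485 = 39730 C.
t = Q/I = 39730 / 39.30 A = 1011 s.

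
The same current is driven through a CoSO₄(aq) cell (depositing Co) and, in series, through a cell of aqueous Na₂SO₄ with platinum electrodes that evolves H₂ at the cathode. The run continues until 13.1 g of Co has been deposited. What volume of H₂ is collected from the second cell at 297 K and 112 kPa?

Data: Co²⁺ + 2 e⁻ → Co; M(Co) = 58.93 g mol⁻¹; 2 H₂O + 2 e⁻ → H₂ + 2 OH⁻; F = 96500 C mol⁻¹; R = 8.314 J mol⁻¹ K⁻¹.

n(Co) = 13.1 / 58.93 = 0.2223 mol, so n(e⁻) = 2 × 0.2223 = 0.4446 mol.
The cells are in series, so the same 0.4446 mol of electrons passes through the second cell.
2 H₂O + 2 e⁻ → H₂ + 2 OH⁻ — 2 mol e⁻ per mol H₂, so n(H₂) = 0.4446/2 = 0.2223 mol.
V = nRT/P = (0.2223 × 8.314 × 297) / (112 × 10³) = 0.00490 m³ = 4.90 L.

4.90 L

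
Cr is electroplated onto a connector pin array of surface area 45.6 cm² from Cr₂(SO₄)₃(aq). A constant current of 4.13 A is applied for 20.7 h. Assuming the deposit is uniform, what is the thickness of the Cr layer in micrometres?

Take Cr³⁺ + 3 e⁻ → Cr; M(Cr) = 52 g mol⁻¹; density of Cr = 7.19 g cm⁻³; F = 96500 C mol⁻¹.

1690 μm

Q = I·t = 4.130 × 74520 = 307800 C; n(e⁻) = 3.189 mol.
n(Cr) = n(e⁻)/3 = 1.063 mol, so m = 1.063 × 52 = 55.28 g.
Volume = m/ρ = 55.28 / 7.19 = 7.689 cm³.
Thickness = V/A = 7.689 / 45.6 = 0.169 cm = 1690 μm.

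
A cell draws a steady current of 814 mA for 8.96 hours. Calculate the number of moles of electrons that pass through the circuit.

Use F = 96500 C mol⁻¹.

0.272 mol

Q = I·t = 0.8140 A × 32256 s = 26260 C.
n(e⁻) = Q/F = 26260 / 96500 = 0.272 mol.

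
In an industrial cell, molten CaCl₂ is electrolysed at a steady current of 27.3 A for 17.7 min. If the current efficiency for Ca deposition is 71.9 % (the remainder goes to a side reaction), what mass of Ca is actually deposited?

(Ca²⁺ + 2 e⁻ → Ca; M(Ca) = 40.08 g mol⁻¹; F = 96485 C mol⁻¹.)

4.33 g

Q = I·t = 27.30 × 1062.0 = 28990 C.
n(e⁻) = 28990/96485 = 0.3005 mol; theoretically n(Ca) = 0.3005/2 = 0.1502 mol, m_theo = 6.022 g.
At 71.9 % efficiency, m_actual = 0.719 × 6.022 = 4.33 g.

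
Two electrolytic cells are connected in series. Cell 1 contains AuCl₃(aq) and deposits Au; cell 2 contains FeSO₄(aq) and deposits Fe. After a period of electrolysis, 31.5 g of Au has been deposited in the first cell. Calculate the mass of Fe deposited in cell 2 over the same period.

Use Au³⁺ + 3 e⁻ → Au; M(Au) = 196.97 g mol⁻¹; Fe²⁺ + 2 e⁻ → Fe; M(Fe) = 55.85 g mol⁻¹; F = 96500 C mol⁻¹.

n(Au) = 31.5 / 196.97 = 0.1599 mol.
Since Au³⁺ + 3 e⁻ → Au, n(e⁻) passed = 3 × 0.1599 = 0.4798 mol.
Cells in series carry the same charge, so the same 0.4798 mol of electrons passes through cell 2.
Fe²⁺ + 2 e⁻ → Fe, so n(Fe) = 0.4798 / 2 = 0.2399 mol.
m(Fe) = 0.2399 × 55.85 = 13.4 g.

13.4 g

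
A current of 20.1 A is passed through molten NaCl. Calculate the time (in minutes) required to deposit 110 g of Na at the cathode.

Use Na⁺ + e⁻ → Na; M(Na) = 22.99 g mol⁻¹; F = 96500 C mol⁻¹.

383 min

n(Na) = m/M = 110 / 22.99 = 4.785 mol.
Each Na atom requires 1 electron, so n(e⁻) = 1 × 4.785 = 4.785 mol.
Q = n(e⁻)·F = 4.785 × 96500 = 461700 C.
t = Q/I = 461700 / 20.10 A = 22970 s = 383 min.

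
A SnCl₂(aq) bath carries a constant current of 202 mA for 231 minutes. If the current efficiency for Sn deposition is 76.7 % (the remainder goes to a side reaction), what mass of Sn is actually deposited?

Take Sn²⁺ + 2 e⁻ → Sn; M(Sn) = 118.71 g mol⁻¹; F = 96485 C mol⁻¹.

1.32 g

Q = I·t = 0.2020 × 13860 = 2800 C.
n(e⁻) = 2800/96485 = 0.02902 mol; theoretically n(Sn) = 0.02902/2 = 0.01451 mol, m_theo = 1.722 g.
At 76.7 % efficiency, m_actual = 0.767 × 1.722 = 1.32 g.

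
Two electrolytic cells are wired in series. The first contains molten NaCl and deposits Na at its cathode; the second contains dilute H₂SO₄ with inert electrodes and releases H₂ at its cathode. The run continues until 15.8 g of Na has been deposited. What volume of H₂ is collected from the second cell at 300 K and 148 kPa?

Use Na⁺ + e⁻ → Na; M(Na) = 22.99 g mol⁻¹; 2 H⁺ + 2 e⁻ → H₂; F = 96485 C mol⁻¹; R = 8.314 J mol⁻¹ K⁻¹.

5.79 L

n(Na) = 15.8 / 22.99 = 0.6873 mol, so n(e⁻) = 1 × 0.6873 = 0.6873 mol.
The cells are in series, so the same 0.6873 mol of electrons passes through the second cell.
2 H⁺ + 2 e⁻ → H₂ — 2 mol e⁻ per mol H₂, so n(H₂) = 0.6873/2 = 0.3436 mol.
V = nRT/P = (0.3436 × 8.314 × 300) / (148 × 10³) = 0.00579 m³ = 5.79 L.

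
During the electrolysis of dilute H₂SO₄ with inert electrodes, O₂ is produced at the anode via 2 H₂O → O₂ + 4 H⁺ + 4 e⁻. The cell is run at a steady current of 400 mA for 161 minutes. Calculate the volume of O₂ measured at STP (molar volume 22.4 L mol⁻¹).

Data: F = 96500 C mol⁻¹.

0.224 L

Q = I·t = 0.4000 A × 9660.0 s = 3864 C.
n(e⁻) = Q/F = 3864 / 96500 = 0.04004 mol.
4 electrons are transferred per O₂ molecule, so n(O₂) = 0.04004 / 4 = 0.01001 mol.
V = n × V_m = 0.01001 × 22.4 = 0.224 L.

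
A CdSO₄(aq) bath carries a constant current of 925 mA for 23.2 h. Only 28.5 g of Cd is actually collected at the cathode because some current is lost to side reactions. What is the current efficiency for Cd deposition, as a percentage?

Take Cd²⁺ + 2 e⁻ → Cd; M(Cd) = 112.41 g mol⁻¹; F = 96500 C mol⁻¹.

Q = I·t = 0.9250 × 83520 = 77260 C; n(e⁻) = 77260/96500 = 0.8006 mol.
Theoretical n(Cd) = n(e⁻)/2 = 0.4003 mol, i.e. m_theo = 0.4003 × 112.41 = 45.00 g.
Efficiency = m_actual / m_theo = 28.5 / 45.00 = 63.3 %.

63.3 %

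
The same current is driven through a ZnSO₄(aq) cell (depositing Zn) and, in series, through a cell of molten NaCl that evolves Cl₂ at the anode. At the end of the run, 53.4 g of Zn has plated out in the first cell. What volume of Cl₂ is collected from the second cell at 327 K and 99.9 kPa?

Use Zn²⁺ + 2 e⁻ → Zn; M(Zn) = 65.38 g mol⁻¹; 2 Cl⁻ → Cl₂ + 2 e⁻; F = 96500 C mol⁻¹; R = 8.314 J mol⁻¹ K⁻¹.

22.2 L

n(Zn) = 53.4 / 65.38 = 0.8168 mol, so n(e⁻) = 2 × 0.8168 = 1.634 mol.
The cells are in series, so the same 1.634 mol of electrons passes through the second cell.
2 Cl⁻ → Cl₂ + 2 e⁻ — 2 mol e⁻ per mol Cl₂, so n(Cl₂) = 1.634/2 = 0.8168 mol.
V = nRT/P = (0.8168 × 8.314 × 327) / (99.9 × 10³) = 0.0222 m³ = 22.2 L.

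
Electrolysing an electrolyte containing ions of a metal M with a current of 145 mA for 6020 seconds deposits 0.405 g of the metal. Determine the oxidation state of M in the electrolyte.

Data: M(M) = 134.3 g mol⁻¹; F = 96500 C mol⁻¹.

+3

Q = I·t = 0.1450 A × 6020.0 s = 872.9 C, so n(e⁻) = 872.9/96500 = 0.009046 mol.
n(M) deposited = 0.405 / 134.3 = 0.003016 mol.
Electrons per atom = n(e⁻)/n(M) = 0.009046 / 0.003016 = 3.00 ≈ 3, so the ion is M³⁺.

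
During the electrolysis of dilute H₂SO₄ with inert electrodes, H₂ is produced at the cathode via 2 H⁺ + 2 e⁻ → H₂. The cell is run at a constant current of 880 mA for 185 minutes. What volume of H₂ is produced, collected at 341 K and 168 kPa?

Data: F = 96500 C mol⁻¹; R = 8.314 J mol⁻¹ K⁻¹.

0.854 L

Q = I·t = 0.8800 A × 11100 s = 9768 C.
n(e⁻) = Q/F = 9768 / 96500 = 0.1012 mol.
2 electrons are transferred per H₂ molecule, so n(H₂) = 0.1012 / 2 = 0.05061 mol.
V = nRT/P = (0.05061 × 8.314 × 341) / (168 × 10³ Pa) = 8.54 × 10⁻⁴ m³ = 0.854 L.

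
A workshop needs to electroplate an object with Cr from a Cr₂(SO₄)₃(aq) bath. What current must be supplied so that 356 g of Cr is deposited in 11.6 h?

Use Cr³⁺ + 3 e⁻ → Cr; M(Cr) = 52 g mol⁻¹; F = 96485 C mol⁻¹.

n(Cr) = 356 / 52 = 6.846 mol.
n(e⁻) = 3 × 6.846 = 20.54 mol.
Q = n(e⁻)·F = 20.54 × 96485 = 1982000 C.
I = Q/t = 1982000 / 41760 s = 47.5 A.

47.5 A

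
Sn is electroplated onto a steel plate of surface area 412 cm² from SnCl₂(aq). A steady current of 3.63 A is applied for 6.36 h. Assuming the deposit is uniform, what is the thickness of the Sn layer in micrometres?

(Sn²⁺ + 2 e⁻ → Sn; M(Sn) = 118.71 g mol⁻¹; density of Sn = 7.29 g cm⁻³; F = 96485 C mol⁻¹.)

170 μm

Q = I·t = 3.630 × 22896 = 83110 C; n(e⁻) = 0.8614 mol.
n(Sn) = n(e⁻)/2 = 0.4307 mol, so m = 0.4307 × 118.71 = 51.13 g.
Volume = m/ρ = 51.13 / 7.29 = 7.014 cm³.
Thickness = V/A = 7.014 / 412 = 0.0170 cm = 170 μm.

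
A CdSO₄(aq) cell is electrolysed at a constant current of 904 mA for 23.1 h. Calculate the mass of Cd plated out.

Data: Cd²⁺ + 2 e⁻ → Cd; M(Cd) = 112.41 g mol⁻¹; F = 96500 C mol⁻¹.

43.8 g

Q = I·t = 0.9040 A × 83160 s = 75180 C.
n(e⁻) = Q/F = 75180 / 96500 = 0.7790 mol.
Cd²⁺ + 2 e⁻ → Cd, so n(Cd) = n(e⁻)/2 = 0.3895 mol.
m = n·M = 0.3895 × 112.41 = 43.8 g.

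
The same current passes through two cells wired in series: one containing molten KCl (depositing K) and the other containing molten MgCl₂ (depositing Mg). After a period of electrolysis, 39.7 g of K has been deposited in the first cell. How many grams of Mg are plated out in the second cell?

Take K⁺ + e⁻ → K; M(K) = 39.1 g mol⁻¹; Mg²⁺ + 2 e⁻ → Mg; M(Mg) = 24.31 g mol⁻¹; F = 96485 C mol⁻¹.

12.3 g

n(K) = 39.7 / 39.1 = 1.015 mol.
Since K⁺ + e⁻ → K, n(e⁻) passed = 1 × 1.015 = 1.015 mol.
Cells in series carry the same charge, so the same 1.015 mol of electrons passes through cell 2.
Mg²⁺ + 2 e⁻ → Mg, so n(Mg) = 1.015 / 2 = 0.5077 mol.
m(Mg) = 0.5077 × 24.31 = 12.3 g.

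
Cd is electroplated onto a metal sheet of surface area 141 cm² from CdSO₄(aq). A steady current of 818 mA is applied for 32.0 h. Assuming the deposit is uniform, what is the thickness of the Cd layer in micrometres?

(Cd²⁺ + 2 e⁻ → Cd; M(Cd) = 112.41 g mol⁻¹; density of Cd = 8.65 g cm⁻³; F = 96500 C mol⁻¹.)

Q = I·t = 0.8180 × 115200 = 94230 C; n(e⁻) = 0.9765 mol.
n(Cd) = n(e⁻)/2 = 0.4883 mol, so m = 0.4883 × 112.41 = 54.88 g.
Volume = m/ρ = 54.88 / 8.65 = 6.345 cm³.
Thickness = V/A = 6.345 / 141 = 0.0450 cm = 450 μm.

450 μm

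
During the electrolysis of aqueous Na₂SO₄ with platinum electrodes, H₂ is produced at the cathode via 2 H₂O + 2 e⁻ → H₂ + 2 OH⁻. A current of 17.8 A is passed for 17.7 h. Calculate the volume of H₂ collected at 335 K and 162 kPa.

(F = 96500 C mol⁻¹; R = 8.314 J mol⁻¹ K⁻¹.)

Q = I·t = 17.80 A × 63720 s = 1134000 C.
n(e⁻) = Q/F = 1134000 / 96500 = 11.75 mol.
2 electrons are transferred per H₂ molecule, so n(H₂) = 11.75 / 2 = 5.877 mol.
V = nRT/P = (5.877 × 8.314 × 335) / (162 × 10³ Pa) = 0.101 m³ = 101 L.

101 L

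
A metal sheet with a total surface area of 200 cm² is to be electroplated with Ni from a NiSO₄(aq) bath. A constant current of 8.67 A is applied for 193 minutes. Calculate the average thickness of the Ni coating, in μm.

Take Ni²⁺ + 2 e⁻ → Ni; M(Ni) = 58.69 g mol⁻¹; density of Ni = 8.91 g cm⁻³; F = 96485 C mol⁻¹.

Q = I·t = 8.670 × 11580 = 100400 C; n(e⁻) = 1.041 mol.
n(Ni) = n(e⁻)/2 = 0.5203 mol, so m = 0.5203 × 58.69 = 30.54 g.
Volume = m/ρ = 30.54 / 8.91 = 3.427 cm³.
Thickness = V/A = 3.427 / 200 = 0.0171 cm = 171 μm.

171 μm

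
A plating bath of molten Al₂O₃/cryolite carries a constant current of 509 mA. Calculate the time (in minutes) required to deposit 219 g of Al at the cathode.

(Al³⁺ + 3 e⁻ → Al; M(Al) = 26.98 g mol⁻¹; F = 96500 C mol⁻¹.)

76900 min

n(Al) = m/M = 219 / 26.98 = 8.117 mol.
Each Al atom requires 3 electrons, so n(e⁻) = 3 × 8.117 = 24.35 mol.
Q = n(e⁻)·F = 24.35 × 96500 = 2350000 C.
t = Q/I = 2350000 / 0.5090 A = 4617000 s = 76900 min.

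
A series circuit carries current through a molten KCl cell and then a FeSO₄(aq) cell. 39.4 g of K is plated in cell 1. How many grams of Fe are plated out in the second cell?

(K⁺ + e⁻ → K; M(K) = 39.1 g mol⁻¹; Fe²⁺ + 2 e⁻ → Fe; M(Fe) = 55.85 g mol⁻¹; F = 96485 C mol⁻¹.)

n(K) = 39.4 / 39.1 = 1.008 mol.
Since K⁺ + e⁻ → K, n(e⁻) passed = 1 × 1.008 = 1.008 mol.
Cells in series carry the same charge, so the same 1.008 mol of electrons passes through cell 2.
Fe²⁺ + 2 e⁻ → Fe, so n(Fe) = 1.008 / 2 = 0.5038 mol.
m(Fe) = 0.5038 × 55.85 = 28.1 g.

28.1 g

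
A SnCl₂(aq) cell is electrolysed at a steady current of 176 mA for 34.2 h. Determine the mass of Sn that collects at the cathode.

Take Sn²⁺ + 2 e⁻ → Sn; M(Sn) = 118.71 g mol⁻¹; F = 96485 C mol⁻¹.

13.3 g

Q = I·t = 0.1760 A × 123120 s = 21670 C.
n(e⁻) = Q/F = 21670 / 96485 = 0.2246 mol.
Sn²⁺ + 2 e⁻ → Sn, so n(Sn) = n(e⁻)/2 = 0.1123 mol.
m = n·M = 0.1123 × 118.71 = 13.3 g.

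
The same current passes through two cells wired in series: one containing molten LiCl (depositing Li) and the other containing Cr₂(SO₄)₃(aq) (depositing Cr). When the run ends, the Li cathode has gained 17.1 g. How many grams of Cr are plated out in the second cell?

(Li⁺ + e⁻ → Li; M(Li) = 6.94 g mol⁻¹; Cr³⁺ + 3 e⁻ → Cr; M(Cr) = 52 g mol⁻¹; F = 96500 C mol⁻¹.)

42.7 g

n(Li) = 17.1 / 6.94 = 2.464 mol.
Since Li⁺ + e⁻ → Li, n(e⁻) passed = 1 × 2.464 = 2.464 mol.
Cells in series carry the same charge, so the same 2.464 mol of electrons passes through cell 2.
Cr³⁺ + 3 e⁻ → Cr, so n(Cr) = 2.464 / 3 = 0.8213 mol.
m(Cr) = 0.8213 × 52 = 42.7 g.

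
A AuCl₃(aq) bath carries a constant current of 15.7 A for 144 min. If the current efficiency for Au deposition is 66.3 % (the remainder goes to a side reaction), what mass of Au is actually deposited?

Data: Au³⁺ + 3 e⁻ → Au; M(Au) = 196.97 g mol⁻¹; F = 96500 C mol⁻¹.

61.2 g

Q = I·t = 15.70 × 8640.0 = 135600 C.
n(e⁻) = 135600/96500 = 1.406 mol; theoretically n(Au) = 1.406/3 = 0.4686 mol, m_theo = 92.29 g.
At 66.3 % efficiency, m_actual = 0.663 × 92.29 = 61.2 g.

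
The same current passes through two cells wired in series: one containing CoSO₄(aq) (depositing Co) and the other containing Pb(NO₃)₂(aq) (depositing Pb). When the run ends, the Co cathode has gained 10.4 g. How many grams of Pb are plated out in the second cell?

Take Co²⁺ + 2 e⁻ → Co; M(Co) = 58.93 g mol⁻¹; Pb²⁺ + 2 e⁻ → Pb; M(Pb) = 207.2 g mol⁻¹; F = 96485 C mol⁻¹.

36.6 g

n(Co) = 10.4 / 58.93 = 0.1765 mol.
Since Co²⁺ + 2 e⁻ → Co, n(e⁻) passed = 2 × 0.1765 = 0.3530 mol.
Cells in series carry the same charge, so the same 0.3530 mol of electrons passes through cell 2.
Pb²⁺ + 2 e⁻ → Pb, so n(Pb) = 0.3530 / 2 = 0.1765 mol.
m(Pb) = 0.1765 × 207.2 = 36.6 g.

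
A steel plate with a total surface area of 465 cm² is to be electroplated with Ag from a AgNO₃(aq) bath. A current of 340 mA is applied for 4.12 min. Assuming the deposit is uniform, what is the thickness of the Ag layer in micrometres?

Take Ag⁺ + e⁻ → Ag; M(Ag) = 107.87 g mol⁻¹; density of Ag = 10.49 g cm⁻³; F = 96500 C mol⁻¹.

0.193 μm

Q = I·t = 0.3400 × 247.20 = 84.05 C; n(e⁻) = 0.0008710 mol.
n(Ag) = n(e⁻)/1 = 0.0008710 mol, so m = 0.0008710 × 107.87 = 0.09395 g.
Volume = m/ρ = 0.09395 / 10.49 = 0.008956 cm³.
Thickness = V/A = 0.008956 / 465 = 1.93 × 10⁻⁵ cm = 0.193 μm.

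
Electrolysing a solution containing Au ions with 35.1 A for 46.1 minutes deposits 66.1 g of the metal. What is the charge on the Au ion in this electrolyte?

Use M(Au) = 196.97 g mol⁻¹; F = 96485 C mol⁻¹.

Q = I·t = 35.10 A × 2766.0 s = 97090 C, so n(e⁻) = 97090/96485 = 1.006 mol.
n(Au) deposited = 66.1 / 196.97 = 0.3356 mol.
Electrons per atom = n(e⁻)/n(Au) = 1.006 / 0.3356 = 3.00 ≈ 3, so the ion is Au³⁺.

+3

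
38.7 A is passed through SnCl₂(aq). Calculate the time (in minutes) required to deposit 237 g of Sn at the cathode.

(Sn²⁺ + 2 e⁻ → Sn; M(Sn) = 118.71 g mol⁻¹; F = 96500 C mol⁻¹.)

n(Sn) = m/M = 237 / 118.71 = 1.996 mol.
Each Sn atom requires 2 electrons, so n(e⁻) = 2 × 1.996 = 3.993 mol.
Q = n(e⁻)·F = 3.993 × 96500 = 385300 C.
t = Q/I = 385300 / 38.70 A = 9957 s = 166 min.

166 min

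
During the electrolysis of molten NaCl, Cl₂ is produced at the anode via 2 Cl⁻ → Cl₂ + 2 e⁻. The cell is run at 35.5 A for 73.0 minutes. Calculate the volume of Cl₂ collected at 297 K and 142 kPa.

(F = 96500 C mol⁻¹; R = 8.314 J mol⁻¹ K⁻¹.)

Q = I·t = 35.50 A × 4380.0 s = 155500 C.
n(e⁻) = Q/F = 155500 / 96500 = 1.611 mol.
2 electrons are transferred per Cl₂ molecule, so n(Cl₂) = 1.611 / 2 = 0.8056 mol.
V = nRT/P = (0.8056 × 8.314 × 297) / (142 × 10³ Pa) = 0.0140 m³ = 14.0 L.

14.0 L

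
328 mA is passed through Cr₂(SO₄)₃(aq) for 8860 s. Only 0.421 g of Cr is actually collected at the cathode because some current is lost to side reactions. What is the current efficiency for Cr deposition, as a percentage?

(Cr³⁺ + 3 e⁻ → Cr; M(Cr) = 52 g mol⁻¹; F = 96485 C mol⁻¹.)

Q = I·t = 0.3280 × 8860.0 = 2906 C; n(e⁻) = 2906/96485 = 0.03012 mol.
Theoretical n(Cr) = n(e⁻)/3 = 0.01004 mol, i.e. m_theo = 0.01004 × 52 = 0.5221 g.
Efficiency = m_actual / m_theo = 0.421 / 0.5221 = 80.6 %.

80.6 %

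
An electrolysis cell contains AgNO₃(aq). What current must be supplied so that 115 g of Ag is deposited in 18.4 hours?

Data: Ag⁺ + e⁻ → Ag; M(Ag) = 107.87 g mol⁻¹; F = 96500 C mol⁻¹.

n(Ag) = 115 / 107.87 = 1.066 mol.
n(e⁻) = 1 × 1.066 = 1.066 mol.
Q = n(e⁻)·F = 1.066 × 96500 = 102900 C.
I = Q/t = 102900 / 66240 s = 1.55 A.

1.55 A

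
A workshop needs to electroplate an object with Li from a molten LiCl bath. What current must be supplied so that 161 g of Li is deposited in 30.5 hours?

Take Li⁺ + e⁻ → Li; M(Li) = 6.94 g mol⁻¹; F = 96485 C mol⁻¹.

n(Li) = 161 / 6.94 = 23.20 mol.
n(e⁻) = 1 × 23.20 = 23.20 mol.
Q = n(e⁻)·F = 23.20 × 96485 = 2238000 C.
I = Q/t = 2238000 / 109800 s = 20.4 A.

20.4 A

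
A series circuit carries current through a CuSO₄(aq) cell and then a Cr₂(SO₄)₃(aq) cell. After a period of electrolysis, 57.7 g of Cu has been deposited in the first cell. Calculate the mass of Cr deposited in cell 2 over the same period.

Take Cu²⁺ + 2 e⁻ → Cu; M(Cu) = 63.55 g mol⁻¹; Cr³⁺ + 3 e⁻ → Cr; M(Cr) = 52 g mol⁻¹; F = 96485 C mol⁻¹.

31.5 g

n(Cu) = 57.7 / 63.55 = 0.9079 mol.
Since Cu²⁺ + 2 e⁻ → Cu, n(e⁻) passed = 2 × 0.9079 = 1.816 mol.
Cells in series carry the same charge, so the same 1.816 mol of electrons passes through cell 2.
Cr³⁺ + 3 e⁻ → Cr, so n(Cr) = 1.816 / 3 = 0.6053 mol.
m(Cr) = 0.6053 × 52 = 31.5 g.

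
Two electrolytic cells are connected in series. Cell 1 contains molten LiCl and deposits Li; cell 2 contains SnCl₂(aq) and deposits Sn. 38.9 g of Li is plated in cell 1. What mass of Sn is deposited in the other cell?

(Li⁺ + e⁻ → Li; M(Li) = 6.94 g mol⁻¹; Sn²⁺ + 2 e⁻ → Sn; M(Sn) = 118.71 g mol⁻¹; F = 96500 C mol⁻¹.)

n(Li) = 38.9 / 6.94 = 5.605 mol.
Since Li⁺ + e⁻ → Li, n(e⁻) passed = 1 × 5.605 = 5.605 mol.
Cells in series carry the same charge, so the same 5.605 mol of electrons passes through cell 2.
Sn²⁺ + 2 e⁻ → Sn, so n(Sn) = 5.605 / 2 = 2.803 mol.
m(Sn) = 2.803 × 118.71 = 333 g.

333 g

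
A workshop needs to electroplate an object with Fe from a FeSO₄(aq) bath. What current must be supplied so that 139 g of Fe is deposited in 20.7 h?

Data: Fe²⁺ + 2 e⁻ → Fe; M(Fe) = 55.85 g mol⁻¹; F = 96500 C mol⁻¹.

6.45 A

n(Fe) = 139 / 55.85 = 2.489 mol.
n(e⁻) = 2 × 2.489 = 4.978 mol.
Q = n(e⁻)·F = 4.978 × 96500 = 480300 C.
I = Q/t = 480300 / 74520 s = 6.45 A.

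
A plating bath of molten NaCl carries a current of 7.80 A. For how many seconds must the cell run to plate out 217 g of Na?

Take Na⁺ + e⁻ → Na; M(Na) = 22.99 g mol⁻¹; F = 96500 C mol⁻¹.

1.17 × 10⁵ s

n(Na) = m/M = 217 / 22.99 = 9.439 mol.
Each Na atom requires 1 electron, so n(e⁻) = 1 × 9.439 = 9.439 mol.
Q = n(e⁻)·F = 9.439 × 96500 = 910900 C.
t = Q/I = 910900 / 7.800 A = 116800 s.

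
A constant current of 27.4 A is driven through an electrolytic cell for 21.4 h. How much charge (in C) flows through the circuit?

Q = I·t = 27.40 A × 77040 s = 2.11 × 10⁶ C.

2.11 × 10⁶ C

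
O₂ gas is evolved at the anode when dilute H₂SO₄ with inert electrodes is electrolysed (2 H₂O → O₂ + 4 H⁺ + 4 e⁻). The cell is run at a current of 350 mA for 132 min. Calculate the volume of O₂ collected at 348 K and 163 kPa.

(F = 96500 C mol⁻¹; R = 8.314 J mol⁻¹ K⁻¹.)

Q = I·t = 0.3500 A × 7920.0 s = 2772 C.
n(e⁻) = Q/F = 2772 / 96500 = 0.02873 mol.
4 electrons are transferred per O₂ molecule, so n(O₂) = 0.02873 / 4 = 0.007181 mol.
V = nRT/P = (0.007181 × 8.314 × 348) / (163 × 10³ Pa) = 1.27 × 10⁻⁴ m³ = 0.127 L.

0.127 L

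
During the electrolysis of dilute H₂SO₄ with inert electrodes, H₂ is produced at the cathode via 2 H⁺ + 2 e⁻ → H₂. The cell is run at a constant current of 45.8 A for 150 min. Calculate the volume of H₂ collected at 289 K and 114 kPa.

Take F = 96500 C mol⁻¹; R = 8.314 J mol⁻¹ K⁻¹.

Q = I·t = 45.80 A × 9000.0 s = 412200 C.
n(e⁻) = Q/F = 412200 / 96500 = 4.272 mol.
2 electrons are transferred per H₂ molecule, so n(H₂) = 4.272 / 2 = 2.136 mol.
V = nRT/P = (2.136 × 8.314 × 289) / (114 × 10³ Pa) = 0.0450 m³ = 45.0 L.

45.0 L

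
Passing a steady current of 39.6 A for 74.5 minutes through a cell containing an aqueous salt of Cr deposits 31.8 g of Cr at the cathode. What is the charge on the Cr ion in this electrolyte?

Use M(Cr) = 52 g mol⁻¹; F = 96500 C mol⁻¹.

+3

Q = I·t = 39.60 A × 4470.0 s = 177000 C, so n(e⁻) = 177000/96500 = 1.834 mol.
n(Cr) deposited = 31.8 / 52 = 0.6115 mol.
Electrons per atom = n(e⁻)/n(Cr) = 1.834 / 0.6115 = 3.00 ≈ 3, so the ion is Cr³⁺.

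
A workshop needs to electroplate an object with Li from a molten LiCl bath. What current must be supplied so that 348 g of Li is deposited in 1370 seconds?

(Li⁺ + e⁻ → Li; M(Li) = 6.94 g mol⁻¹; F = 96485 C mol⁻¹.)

n(Li) = 348 / 6.94 = 50.14 mol.
n(e⁻) = 1 × 50.14 = 50.14 mol.
Q = n(e⁻)·F = 50.14 × 96485 = 4838000 C.
I = Q/t = 4838000 / 1370.0 s = 3530 A.

3530 A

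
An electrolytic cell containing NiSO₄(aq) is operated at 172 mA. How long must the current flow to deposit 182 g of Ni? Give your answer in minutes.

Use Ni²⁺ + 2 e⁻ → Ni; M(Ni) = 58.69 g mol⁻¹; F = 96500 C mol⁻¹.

n(Ni) = m/M = 182 / 58.69 = 3.101 mol.
Each Ni atom requires 2 electrons, so n(e⁻) = 2 × 3.101 = 6.202 mol.
Q = n(e⁻)·F = 6.202 × 96500 = 598500 C.
t = Q/I = 598500 / 0.1720 A = 3480000 s = 58000 min.

58000 min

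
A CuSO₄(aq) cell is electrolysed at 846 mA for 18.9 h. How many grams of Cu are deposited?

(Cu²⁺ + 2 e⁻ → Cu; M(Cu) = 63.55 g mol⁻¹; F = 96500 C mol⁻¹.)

Q = I·t = 0.8460 A × 68040 s = 57560 C.
n(e⁻) = Q/F = 57560 / 96500 = 0.5965 mol.
Cu²⁺ + 2 e⁻ → Cu, so n(Cu) = n(e⁻)/2 = 0.2982 mol.
m = n·M = 0.2982 × 63.55 = 19.0 g.

19.0 g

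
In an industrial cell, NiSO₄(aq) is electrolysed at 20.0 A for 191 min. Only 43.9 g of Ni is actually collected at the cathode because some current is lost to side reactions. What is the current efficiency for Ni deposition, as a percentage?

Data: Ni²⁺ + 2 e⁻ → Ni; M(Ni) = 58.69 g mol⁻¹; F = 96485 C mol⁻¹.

Q = I·t = 20.00 × 11460 = 229200 C; n(e⁻) = 229200/96485 = 2.375 mol.
Theoretical n(Ni) = n(e⁻)/2 = 1.188 mol, i.e. m_theo = 1.188 × 58.69 = 69.71 g.
Efficiency = m_actual / m_theo = 43.9 / 69.71 = 63.0 %.

63.0 %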